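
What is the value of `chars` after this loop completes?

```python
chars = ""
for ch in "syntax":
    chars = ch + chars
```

Reverse 'syntax'
`chars` takes the values: "" → "s" → "ys" → "nys" → "tnys" → "atnys" → "xatnys"

Answer: "xatnys"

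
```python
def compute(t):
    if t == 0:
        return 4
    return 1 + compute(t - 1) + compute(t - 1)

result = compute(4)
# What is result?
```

compute(t) = 1 + 2·compute(t-1), compute(0)=4. Closed form: (4+1)·2^4 - 1 = 79.

Answer: 79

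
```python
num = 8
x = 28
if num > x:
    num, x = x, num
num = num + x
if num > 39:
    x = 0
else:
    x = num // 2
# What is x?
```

Trace:
`num = 8` → num = 8
`x = 28` → x = 28
`if num > x: ...` → num > x is False → no variable changes
`num = num + x` → num = 36
`if num > 39: ...` → num > 39 is False, take else branch → x = 18
So x = 18

Answer: 18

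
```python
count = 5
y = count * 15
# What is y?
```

Trace:
`count = 5` → count = 5
`y = count * 15` → y = 75
So y = 75

Answer: 75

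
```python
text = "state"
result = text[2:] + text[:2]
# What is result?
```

Trace:
`text = "state"` → text = 'state'
`result = text[2:] + text[:2]` → result = 'atest'
So result = 'atest'

Answer: 'atest'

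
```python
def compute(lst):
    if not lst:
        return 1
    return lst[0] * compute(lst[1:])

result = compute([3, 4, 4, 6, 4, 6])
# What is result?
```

Product over [3, 4, 4, 6, 4, 6] = 3 * 4 * 4 * 6 * 4 * 6 = 6912

Answer: 6912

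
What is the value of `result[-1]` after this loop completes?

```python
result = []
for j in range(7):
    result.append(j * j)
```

Last element of squares 0 to 6
`result` takes the values: [] → [0] → [0, 1] → [0, 1, 4] → [0, 1, 4, 9] → [0, 1, 4, 9, 16] → [0, 1, 4, 9, 16, 25] → [0, 1, 4, 9, 16, 25, 36]
So `result[-1]` = 36

Answer: 36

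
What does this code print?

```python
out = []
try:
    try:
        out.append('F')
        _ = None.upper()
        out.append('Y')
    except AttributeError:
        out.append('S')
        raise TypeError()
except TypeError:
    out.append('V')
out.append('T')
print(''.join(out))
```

Execution trace: 'F' (inner try body) → 'S' (inner except AttributeError) → 'V' (outer except TypeError) → 'T' (after the try/except). Output: FSVT

Answer: FSVT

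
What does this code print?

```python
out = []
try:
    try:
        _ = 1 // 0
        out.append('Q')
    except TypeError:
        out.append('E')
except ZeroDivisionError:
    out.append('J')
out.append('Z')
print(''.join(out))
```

Execution trace: 'J' (outer except ZeroDivisionError) → 'Z' (after the try/except). Output: JZ

Answer: JZ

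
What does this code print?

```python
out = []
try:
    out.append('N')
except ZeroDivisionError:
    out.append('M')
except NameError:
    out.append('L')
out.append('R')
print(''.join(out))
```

Execution trace: 'N' (try body, no exception) → 'R' (after the try/except). Output: NR

Answer: NR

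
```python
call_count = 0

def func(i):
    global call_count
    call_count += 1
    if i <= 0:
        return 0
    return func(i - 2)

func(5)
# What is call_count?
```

Linear recursion stepping by 2: 4 calls from i=5 down to ≤0.

Answer: 4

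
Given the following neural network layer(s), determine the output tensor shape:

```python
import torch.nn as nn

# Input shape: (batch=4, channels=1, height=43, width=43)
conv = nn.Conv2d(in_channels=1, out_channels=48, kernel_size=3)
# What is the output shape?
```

Input: (4, 1, 43, 43) -> Output: (4, 48, 41, 41)

Answer: (4, 48, 41, 41)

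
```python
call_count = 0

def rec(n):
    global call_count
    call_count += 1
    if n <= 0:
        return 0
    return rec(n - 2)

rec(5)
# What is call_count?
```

Linear recursion stepping by 2: 4 calls from n=5 down to ≤0.

Answer: 4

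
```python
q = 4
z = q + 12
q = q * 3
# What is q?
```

Trace:
`q = 4` → q = 4
`z = q + 12` → z = 16
`q = q * 3` → q = 12
So q = 12

Answer: 12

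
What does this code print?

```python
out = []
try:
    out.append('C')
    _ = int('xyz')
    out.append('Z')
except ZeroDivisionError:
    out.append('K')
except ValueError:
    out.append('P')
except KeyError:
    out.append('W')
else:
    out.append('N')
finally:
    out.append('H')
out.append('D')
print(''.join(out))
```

Execution trace: 'C' (try body) → 'P' (except ValueError) → 'H' (finally) → 'D' (after the try/except). Output: CPHD

Answer: CPHD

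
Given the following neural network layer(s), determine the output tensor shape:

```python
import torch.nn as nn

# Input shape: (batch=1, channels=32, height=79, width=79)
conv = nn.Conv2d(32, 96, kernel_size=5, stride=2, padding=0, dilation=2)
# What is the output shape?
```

Input: (1, 32, 79, 79) -> Output: (1, 96, 36, 36)

Answer: (1, 96, 36, 36)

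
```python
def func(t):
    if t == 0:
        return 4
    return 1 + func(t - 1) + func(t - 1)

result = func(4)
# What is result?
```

func(t) = 1 + 2·func(t-1), func(0)=4. Closed form: (4+1)·2^4 - 1 = 79.

Answer: 79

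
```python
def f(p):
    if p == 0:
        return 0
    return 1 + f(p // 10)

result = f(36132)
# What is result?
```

Count of digits of 36132: 5

Answer: 5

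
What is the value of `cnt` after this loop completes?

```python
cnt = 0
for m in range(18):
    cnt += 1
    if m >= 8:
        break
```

Loop breaks when m reaches 8, cnt is 9
`cnt` takes the values: 0 → 1 → 2 → 3 → 4 → 5 → 6 → 7 → 8 → 9

Answer: 9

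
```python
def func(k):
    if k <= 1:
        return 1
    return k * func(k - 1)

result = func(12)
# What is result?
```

func(12) = 12 * 11 * 10 * 9 * 8 * 7 * 6 * 5 * 4 * 3 * 2 * 1 = 479001600

Answer: 479001600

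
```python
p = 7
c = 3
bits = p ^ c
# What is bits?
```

Trace:
`p = 7` → p = 7
`c = 3` → c = 3
`bits = p ^ c` → bits = 4
So bits = 4

Answer: 4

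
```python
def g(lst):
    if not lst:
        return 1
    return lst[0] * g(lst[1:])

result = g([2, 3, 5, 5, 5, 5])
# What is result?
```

Product over [2, 3, 5, 5, 5, 5] = 2 * 3 * 5 * 5 * 5 * 5 = 3750

Answer: 3750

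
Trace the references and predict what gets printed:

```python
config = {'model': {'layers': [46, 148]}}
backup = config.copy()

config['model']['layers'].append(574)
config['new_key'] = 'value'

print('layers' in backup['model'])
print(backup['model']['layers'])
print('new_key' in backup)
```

Key concept: shallow copy gotcha with nested dict.
Step by step:
`config = {'model': {'layers': [46, 148]}}` → config = {'model': {'layers': [46, 148]}}
`backup = config.copy()` → backup = {'model': {'layers': [46, 148]}}
`config['model']['layers'].append(574)` → config = {'model': {'layers': [46, 148, 574]}}; backup = {'model': {'layers': [46, 148, 574]}}
`config['new_key'] = 'value'` → config = {'model': {'layers': [46, 148, 574]}, 'new_key': 'value'}
`print('layers' in backup['model'])` → prints True
`print(backup['model']['layers'])` → prints [46, 148, 574]
`print('new_key' in backup)` → prints False

Answer:
True
[46, 148, 574]
False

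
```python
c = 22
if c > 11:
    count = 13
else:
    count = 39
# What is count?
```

Trace:
`c = 22` → c = 22
`if c > 11: ...` → c > 11 is True → count = 13
So count = 13

Answer: 13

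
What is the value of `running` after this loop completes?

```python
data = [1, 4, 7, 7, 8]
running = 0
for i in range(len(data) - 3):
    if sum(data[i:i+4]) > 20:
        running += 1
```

Count windows with sum > 20
`running` takes the values: 0 → 1

Answer: 1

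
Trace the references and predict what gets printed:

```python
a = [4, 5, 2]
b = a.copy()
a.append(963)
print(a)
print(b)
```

Key concept: list.copy() creates independent copy.
Step by step:
`a = [4, 5, 2]` → a = [4, 5, 2]
`b = a.copy()` → b = [4, 5, 2]
`a.append(963)` → a = [4, 5, 2, 963]
`print(a)` → prints [4, 5, 2, 963]
`print(b)` → prints [4, 5, 2]

Answer:
[4, 5, 2, 963]
[4, 5, 2]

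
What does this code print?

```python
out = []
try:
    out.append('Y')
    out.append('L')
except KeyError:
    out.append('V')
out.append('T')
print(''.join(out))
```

Execution trace: 'Y' (try body) → 'L' (try body, no exception) → 'T' (after the try/except). Output: YLT

Answer: YLT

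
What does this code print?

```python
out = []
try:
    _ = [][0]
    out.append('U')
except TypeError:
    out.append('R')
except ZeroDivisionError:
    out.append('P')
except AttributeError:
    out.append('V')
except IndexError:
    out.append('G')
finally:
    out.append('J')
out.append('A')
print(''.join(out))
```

Execution trace: 'G' (except IndexError) → 'J' (finally) → 'A' (after the try/except). Output: GJA

Answer: GJA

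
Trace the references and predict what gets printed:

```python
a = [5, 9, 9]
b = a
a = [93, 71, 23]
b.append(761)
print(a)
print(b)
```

Key concept: rebinding vs mutation: a is rebound to a new list, b still points at the original.
Step by step:
`a = [5, 9, 9]` → a = [5, 9, 9]
`b = a` → b = [5, 9, 9] (same object as a)
`a = [93, 71, 23]` → a = [93, 71, 23]
`b.append(761)` → b = [5, 9, 9, 761]
`print(a)` → prints [93, 71, 23]
`print(b)` → prints [5, 9, 9, 761]

Answer:
[93, 71, 23]
[5, 9, 9, 761]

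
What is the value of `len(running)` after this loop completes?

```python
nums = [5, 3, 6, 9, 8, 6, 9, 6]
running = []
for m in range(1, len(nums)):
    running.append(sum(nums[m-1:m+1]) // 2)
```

Number of 2-element averages
`running` takes the values: [] → [4] → [4, 4] → [4, 4, 7] → [4, 4, 7, 8] → [4, 4, 7, 8, 7] → [4, 4, 7, 8, 7, 7] → [4, 4, 7, 8, 7, 7, 7]
So `len(running)` = 7

Answer: 7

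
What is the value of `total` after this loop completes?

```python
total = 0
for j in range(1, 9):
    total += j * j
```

Sum of squares 1² to 8² = 204
`total` takes the values: 0 → 1 → 5 → 14 → 30 → 55 → 91 → 140 → 204

Answer: 204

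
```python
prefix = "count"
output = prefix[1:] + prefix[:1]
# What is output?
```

Trace:
`prefix = "count"` → prefix = 'count'
`output = prefix[1:] + prefix[:1]` → output = 'ountc'
So output = 'ountc'

Answer: 'ountc'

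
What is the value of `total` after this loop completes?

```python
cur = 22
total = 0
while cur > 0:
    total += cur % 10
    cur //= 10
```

Sum digits of 22
`total` takes the values: 0 → 2 → 4

Answer: 4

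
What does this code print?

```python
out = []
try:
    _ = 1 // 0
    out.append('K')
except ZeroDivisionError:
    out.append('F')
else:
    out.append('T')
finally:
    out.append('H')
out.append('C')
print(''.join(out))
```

Execution trace: 'F' (except ZeroDivisionError) → 'H' (finally) → 'C' (after the try/except). Output: FHC

Answer: FHC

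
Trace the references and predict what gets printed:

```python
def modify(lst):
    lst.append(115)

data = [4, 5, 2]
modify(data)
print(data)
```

Key concept: function modifies passed list.
Step by step:
`data = [4, 5, 2]` → data = [4, 5, 2]
`modify(data)` → data = [4, 5, 2, 115]
`print(data)` → prints [4, 5, 2, 115]

Answer: [4, 5, 2, 115]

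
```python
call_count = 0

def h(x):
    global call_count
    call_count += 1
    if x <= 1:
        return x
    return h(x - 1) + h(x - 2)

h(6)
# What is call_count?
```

Calls(x) = 1 + Calls(x-1) + Calls(x-2); Calls(0)=Calls(1)=1. For x=6 this gives 25.

Answer: 25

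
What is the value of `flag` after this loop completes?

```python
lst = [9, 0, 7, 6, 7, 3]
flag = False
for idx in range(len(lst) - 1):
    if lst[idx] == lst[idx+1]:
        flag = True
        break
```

Check consecutive duplicates in [9, 0, 7, 6, 7, 3]
`flag` takes the values: False

Answer: False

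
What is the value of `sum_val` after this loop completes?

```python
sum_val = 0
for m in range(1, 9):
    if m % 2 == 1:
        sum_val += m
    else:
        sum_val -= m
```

Add odd, subtract even
`sum_val` takes the values: 0 → 1 → -1 → 2 → -2 → 3 → -3 → 4 → -4

Answer: -4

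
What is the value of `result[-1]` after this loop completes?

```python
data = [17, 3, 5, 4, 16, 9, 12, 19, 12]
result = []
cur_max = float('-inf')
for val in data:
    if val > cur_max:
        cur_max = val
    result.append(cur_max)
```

Running max ends at 19
`result` takes the values: [] → [17] → [17, 17] → [17, 17, 17] → [17, 17, 17, 17] → [17, 17, 17, 17, 17] → [17, 17, 17, 17, 17, 17] → [17, 17, 17, 17, 17, 17, 17] → [17, 17, 17, 17, 17, 17, 17, 19] → [17, 17, 17, 17, 17, 17, 17, 19, 19]
So `result[-1]` = 19

Answer: 19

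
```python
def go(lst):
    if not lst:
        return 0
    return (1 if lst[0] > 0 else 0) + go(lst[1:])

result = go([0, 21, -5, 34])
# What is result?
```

Count of positive elements in [0, 21, -5, 34] = 2

Answer: 2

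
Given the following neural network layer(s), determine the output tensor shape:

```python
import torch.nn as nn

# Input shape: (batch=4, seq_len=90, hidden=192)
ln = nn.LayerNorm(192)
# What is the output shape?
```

Input: (4, 90, 192) -> Output: (4, 90, 192)

Answer: (4, 90, 192)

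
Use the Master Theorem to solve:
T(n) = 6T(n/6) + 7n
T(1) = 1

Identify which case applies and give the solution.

a=6, b=6, f(n)=7n. log_6(6) = 1. Since c=1 = 1, Case 2 applies: T(n) = Θ(n^log_b(a) · log n) = O(n log n).

Answer: O(n log n) - Case 2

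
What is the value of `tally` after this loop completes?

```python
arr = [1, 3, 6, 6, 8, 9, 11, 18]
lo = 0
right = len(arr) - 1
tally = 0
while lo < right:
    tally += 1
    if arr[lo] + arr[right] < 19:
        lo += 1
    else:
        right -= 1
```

Steps to find pair summing to 19
`tally` takes the values: 0 → 1 → 2 → 3 → 4 → 5 → 6 → 7

Answer: 7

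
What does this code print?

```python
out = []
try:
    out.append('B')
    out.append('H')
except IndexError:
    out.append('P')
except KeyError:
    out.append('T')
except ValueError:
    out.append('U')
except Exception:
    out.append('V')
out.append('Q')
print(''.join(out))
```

Execution trace: 'B' (try body) → 'H' (try body, no exception) → 'Q' (after the try/except). Output: BHQ

Answer: BHQ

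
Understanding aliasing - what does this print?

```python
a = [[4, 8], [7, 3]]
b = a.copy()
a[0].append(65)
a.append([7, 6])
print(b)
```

Key concept: shallow copy with nested lists.
Step by step:
`a = [[4, 8], [7, 3]]` → a = [[4, 8], [7, 3]]
`b = a.copy()` → b = [[4, 8], [7, 3]]
`a[0].append(65)` → a = [[4, 8, 65], [7, 3]]; b = [[4, 8, 65], [7, 3]]
`a.append([7, 6])` → a = [[4, 8, 65], [7, 3], [7, 6]]
`print(b)` → prints [[4, 8, 65], [7, 3]]

Answer: [[4, 8, 65], [7, 3]]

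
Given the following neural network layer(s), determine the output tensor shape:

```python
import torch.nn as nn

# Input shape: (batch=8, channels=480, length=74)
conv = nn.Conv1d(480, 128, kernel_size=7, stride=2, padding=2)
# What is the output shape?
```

Input: (8, 480, 74) -> Output: (8, 128, 36)

Answer: (8, 128, 36)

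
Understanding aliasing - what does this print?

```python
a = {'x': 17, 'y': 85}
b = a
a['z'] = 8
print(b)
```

Key concept: dict aliasing.
Step by step:
`a = {'x': 17, 'y': 85}` → a = {'x': 17, 'y': 85}
`b = a` → b = {'x': 17, 'y': 85} (same object as a)
`a['z'] = 8` → a = {'x': 17, 'y': 85, 'z': 8} (same object as b); b = {'x': 17, 'y': 85, 'z': 8} (same object as a)
`print(b)` → prints {'x': 17, 'y': 85, 'z': 8}

Answer: {'x': 17, 'y': 85, 'z': 8}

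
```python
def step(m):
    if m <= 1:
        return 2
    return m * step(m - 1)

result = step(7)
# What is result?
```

step(7) = 7 * 6 * 5 * 4 * 3 * 2 * 2 = 10080

Answer: 10080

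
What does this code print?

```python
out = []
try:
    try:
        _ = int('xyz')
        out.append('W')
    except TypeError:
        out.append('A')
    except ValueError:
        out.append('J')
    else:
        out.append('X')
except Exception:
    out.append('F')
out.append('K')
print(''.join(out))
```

Execution trace: 'J' (inner except ValueError) → 'K' (after the try/except). Output: JK

Answer: JK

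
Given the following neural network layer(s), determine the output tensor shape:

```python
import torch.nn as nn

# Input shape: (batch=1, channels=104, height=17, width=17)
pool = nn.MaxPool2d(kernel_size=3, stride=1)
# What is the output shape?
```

Input: (1, 104, 17, 17) -> Output: (1, 104, 15, 15)

Answer: (1, 104, 15, 15)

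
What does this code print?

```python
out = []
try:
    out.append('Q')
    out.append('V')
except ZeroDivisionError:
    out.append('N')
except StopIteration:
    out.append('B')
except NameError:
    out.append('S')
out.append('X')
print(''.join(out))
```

Execution trace: 'Q' (try body) → 'V' (try body, no exception) → 'X' (after the try/except). Output: QVX

Answer: QVX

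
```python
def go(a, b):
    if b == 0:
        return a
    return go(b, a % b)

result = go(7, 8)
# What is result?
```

go(7, 8) -> go(8, 7) -> go(7, 1) -> go(1, 0) -> 1

Answer: 1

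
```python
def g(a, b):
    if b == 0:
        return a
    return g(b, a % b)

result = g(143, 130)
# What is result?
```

g(143, 130) -> g(130, 13) -> g(13, 0) -> 13

Answer: 13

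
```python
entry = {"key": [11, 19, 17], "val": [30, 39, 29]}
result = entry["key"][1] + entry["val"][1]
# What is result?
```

Trace:
`entry = {"key": [11, 19, 17], "val": [30, 39, 29]}` → entry = {'key': [11, 19, 17], 'val': [30, 39, 29]}
`result = entry["key"][1] + entry["val"][1]` → result = 58
So result = 58

Answer: 58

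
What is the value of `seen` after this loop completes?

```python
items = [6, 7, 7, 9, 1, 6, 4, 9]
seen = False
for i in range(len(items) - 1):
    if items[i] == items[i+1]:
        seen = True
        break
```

Check consecutive duplicates in [6, 7, 7, 9, 1, 6, 4, 9]
`seen` takes the values: False → True

Answer: True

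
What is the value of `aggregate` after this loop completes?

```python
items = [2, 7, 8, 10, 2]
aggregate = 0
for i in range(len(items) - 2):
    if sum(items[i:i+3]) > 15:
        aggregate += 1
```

Count windows with sum > 15
`aggregate` takes the values: 0 → 1 → 2 → 3

Answer: 3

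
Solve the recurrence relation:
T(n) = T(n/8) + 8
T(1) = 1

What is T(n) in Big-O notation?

Each step divides n by 8 and adds 8. After log_8(n) steps we reach T(1)=1. So T(n) = 8·log_8(n) + 1 = O(log n).

Answer: O(log n)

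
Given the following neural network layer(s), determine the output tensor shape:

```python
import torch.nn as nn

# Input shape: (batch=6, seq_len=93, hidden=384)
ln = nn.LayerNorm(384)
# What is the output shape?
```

Input: (6, 93, 384) -> Output: (6, 93, 384)

Answer: (6, 93, 384)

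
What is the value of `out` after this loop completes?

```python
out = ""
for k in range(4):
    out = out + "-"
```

Repeat '-' 4 times
`out` takes the values: "" → "-" → "--" → "---" → "----"

Answer: "----"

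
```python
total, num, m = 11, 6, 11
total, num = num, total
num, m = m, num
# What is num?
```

Trace:
`total, num, m = 11, 6, 11` → total = 11; num = 6; m = 11
`total, num = num, total` → total = 6; num = 11
`num, m = m, num` → num = 11; m = 11
So num = 11

Answer: 11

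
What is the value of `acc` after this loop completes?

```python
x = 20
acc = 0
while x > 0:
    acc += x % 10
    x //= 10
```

Sum digits of 20
`acc` takes the values: 0 → 2

Answer: 2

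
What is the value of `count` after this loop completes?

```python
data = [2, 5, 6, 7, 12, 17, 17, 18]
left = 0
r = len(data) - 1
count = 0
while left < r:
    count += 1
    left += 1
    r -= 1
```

Iterations until pointers meet (list length 8)
`count` takes the values: 0 → 1 → 2 → 3 → 4

Answer: 4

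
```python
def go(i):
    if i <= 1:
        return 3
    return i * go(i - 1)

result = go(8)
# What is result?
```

go(8) = 8 * 7 * 6 * 5 * 4 * 3 * 2 * 3 = 120960

Answer: 120960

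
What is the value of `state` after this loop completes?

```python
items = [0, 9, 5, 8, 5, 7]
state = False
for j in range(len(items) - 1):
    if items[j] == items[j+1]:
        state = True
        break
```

Check consecutive duplicates in [0, 9, 5, 8, 5, 7]
`state` takes the values: False

Answer: False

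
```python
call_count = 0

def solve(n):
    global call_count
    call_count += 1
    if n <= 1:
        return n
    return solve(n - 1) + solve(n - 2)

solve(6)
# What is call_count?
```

Calls(n) = 1 + Calls(n-1) + Calls(n-2); Calls(0)=Calls(1)=1. For n=6 this gives 25.

Answer: 25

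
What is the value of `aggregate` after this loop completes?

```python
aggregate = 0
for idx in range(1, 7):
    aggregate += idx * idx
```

Sum of squares 1² to 6² = 91
`aggregate` takes the values: 0 → 1 → 5 → 14 → 30 → 55 → 91

Answer: 91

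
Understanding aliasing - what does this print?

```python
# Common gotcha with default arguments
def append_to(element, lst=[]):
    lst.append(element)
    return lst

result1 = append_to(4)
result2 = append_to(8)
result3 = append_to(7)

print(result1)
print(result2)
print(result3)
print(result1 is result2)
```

Key concept: mutable default argument gotcha.
Step by step:
`result1 = append_to(4)` → result1 = [4]
`result2 = append_to(8)` → result1 = [4, 8] (same object as result2); result2 = [4, 8] (same object as result1)
`result3 = append_to(7)` → result1 = [4, 8, 7] (same object as result2, result3); result2 = [4, 8, 7] (same object as result1, result3); result3 = [4, 8, 7] (same object as result1, result2)
`print(result1)` → prints [4, 8, 7]
`print(result2)` → prints [4, 8, 7]
`print(result3)` → prints [4, 8, 7]
`print(result1 is result2)` → prints True

Answer:
[4, 8, 7]
[4, 8, 7]
[4, 8, 7]
True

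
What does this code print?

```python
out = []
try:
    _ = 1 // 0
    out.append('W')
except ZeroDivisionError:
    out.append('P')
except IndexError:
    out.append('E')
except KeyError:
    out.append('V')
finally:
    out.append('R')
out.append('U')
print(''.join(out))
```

Execution trace: 'P' (except ZeroDivisionError) → 'R' (finally) → 'U' (after the try/except). Output: PRU

Answer: PRU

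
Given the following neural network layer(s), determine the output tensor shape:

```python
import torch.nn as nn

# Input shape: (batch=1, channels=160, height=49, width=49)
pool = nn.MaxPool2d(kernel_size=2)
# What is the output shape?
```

Input: (1, 160, 49, 49) -> Output: (1, 160, 24, 24)

Answer: (1, 160, 24, 24)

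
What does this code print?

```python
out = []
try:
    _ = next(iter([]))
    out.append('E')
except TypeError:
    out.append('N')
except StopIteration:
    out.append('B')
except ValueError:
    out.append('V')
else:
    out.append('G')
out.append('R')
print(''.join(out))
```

Execution trace: 'B' (except StopIteration) → 'R' (after the try/except). Output: BR

Answer: BR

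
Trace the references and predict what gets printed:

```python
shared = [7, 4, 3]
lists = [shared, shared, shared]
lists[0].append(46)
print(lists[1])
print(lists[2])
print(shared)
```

Key concept: list of same reference.
Step by step:
`shared = [7, 4, 3]` → shared = [7, 4, 3]
`lists = [shared, shared, shared]` → lists = [[7, 4, 3], [7, 4, 3], [7, 4, 3]]
`lists[0].append(46)` → shared = [7, 4, 3, 46]; lists = [[7, 4, 3, 46], [7, 4, 3, 46], [7, 4, 3, 46]]
`print(lists[1])` → prints [7, 4, 3, 46]
`print(lists[2])` → prints [7, 4, 3, 46]
`print(shared)` → prints [7, 4, 3, 46]

Answer:
[7, 4, 3, 46]
[7, 4, 3, 46]
[7, 4, 3, 46]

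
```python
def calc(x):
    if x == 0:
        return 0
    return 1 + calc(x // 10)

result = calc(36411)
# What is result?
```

Count of digits of 36411: 5

Answer: 5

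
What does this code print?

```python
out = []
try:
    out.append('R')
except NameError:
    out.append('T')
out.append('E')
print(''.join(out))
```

Execution trace: 'R' (try body, no exception) → 'E' (after the try/except). Output: RE

Answer: RE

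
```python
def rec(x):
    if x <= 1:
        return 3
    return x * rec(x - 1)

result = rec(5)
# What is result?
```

rec(5) = 5 * 4 * 3 * 2 * 3 = 360

Answer: 360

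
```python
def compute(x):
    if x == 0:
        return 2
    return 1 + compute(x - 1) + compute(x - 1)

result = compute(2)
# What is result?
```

compute(x) = 1 + 2·compute(x-1), compute(0)=2. Closed form: (2+1)·2^2 - 1 = 11.

Answer: 11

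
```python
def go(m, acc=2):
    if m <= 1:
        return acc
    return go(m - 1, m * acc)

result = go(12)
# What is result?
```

Accumulator trace (n, acc): (12, 2) -> (11, 24) -> (10, 264) -> (9, 2640) -> (8, 23760) -> (7, 190080) -> (6, 1330560) -> (5, 7983360) -> (4, 39916800) -> (3, 159667200) -> (2, 479001600) -> (1, 958003200) -> return 958003200

Answer: 958003200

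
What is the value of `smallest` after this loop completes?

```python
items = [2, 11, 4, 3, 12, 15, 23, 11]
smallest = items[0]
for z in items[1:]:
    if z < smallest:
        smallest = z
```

Minimum of [2, 11, 4, 3, 12, 15, 23, 11]
`smallest` takes the values: 2

Answer: 2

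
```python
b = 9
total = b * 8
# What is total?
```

Trace:
`b = 9` → b = 9
`total = b * 8` → total = 72
So total = 72

Answer: 72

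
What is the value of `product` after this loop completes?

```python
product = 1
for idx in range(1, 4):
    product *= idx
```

3! = 6
`product` takes the values: 1 → 2 → 6

Answer: 6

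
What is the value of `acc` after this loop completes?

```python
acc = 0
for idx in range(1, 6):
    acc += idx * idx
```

Sum of squares 1² to 5² = 55
`acc` takes the values: 0 → 1 → 5 → 14 → 30 → 55

Answer: 55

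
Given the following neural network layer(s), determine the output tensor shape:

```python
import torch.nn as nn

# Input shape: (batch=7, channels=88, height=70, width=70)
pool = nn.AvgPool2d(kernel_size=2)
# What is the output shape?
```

Input: (7, 88, 70, 70) -> Output: (7, 88, 35, 35)

Answer: (7, 88, 35, 35)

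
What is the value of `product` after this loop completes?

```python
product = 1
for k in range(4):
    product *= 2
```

2^4 = 16
`product` takes the values: 1 → 2 → 4 → 8 → 16

Answer: 16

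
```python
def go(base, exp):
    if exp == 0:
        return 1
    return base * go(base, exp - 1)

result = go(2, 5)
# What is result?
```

go(2, 5) = 2 * 2 * 2 * 2 * 2 = 32

Answer: 32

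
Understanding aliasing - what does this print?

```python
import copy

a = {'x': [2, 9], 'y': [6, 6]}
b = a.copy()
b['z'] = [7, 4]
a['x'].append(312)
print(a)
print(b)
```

Key concept: shallow copy of dict with mutable values.
Step by step:
`a = {'x': [2, 9], 'y': [6, 6]}` → a = {'x': [2, 9], 'y': [6, 6]}
`b = a.copy()` → b = {'x': [2, 9], 'y': [6, 6]}
`b['z'] = [7, 4]` → b = {'x': [2, 9], 'y': [6, 6], 'z': [7, 4]}
`a['x'].append(312)` → a = {'x': [2, 9, 312], 'y': [6, 6]}; b = {'x': [2, 9, 312], 'y': [6, 6], 'z': [7, 4]}
`print(a)` → prints {'x': [2, 9, 312], 'y': [6, 6]}
`print(b)` → prints {'x': [2, 9, 312], 'y': [6, 6], 'z': [7, 4]}

Answer:
{'x': [2, 9, 312], 'y': [6, 6]}
{'x': [2, 9, 312], 'y': [6, 6], 'z': [7, 4]}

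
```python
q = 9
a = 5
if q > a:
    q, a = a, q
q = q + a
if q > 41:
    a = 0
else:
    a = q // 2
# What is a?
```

Trace:
`q = 9` → q = 9
`a = 5` → a = 5
`if q > a: ...` → q > a is True → q = 5; a = 9
`q = q + a` → q = 14
`if q > 41: ...` → q > 41 is False, take else branch → a = 7
So a = 7

Answer: 7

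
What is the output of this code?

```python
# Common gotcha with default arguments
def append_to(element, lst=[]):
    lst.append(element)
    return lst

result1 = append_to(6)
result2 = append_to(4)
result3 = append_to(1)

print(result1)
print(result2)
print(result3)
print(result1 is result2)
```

Key concept: mutable default argument gotcha.
Step by step:
`result1 = append_to(6)` → result1 = [6]
`result2 = append_to(4)` → result1 = [6, 4] (same object as result2); result2 = [6, 4] (same object as result1)
`result3 = append_to(1)` → result1 = [6, 4, 1] (same object as result2, result3); result2 = [6, 4, 1] (same object as result1, result3); result3 = [6, 4, 1] (same object as result1, result2)
`print(result1)` → prints [6, 4, 1]
`print(result2)` → prints [6, 4, 1]
`print(result3)` → prints [6, 4, 1]
`print(result1 is result2)` → prints True

Answer:
[6, 4, 1]
[6, 4, 1]
[6, 4, 1]
True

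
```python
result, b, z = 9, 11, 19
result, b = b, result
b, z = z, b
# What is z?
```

Trace:
`result, b, z = 9, 11, 19` → result = 9; b = 11; z = 19
`result, b = b, result` → result = 11; b = 9
`b, z = z, b` → b = 19; z = 9
So z = 9

Answer: 9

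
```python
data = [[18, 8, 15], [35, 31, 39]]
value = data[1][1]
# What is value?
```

Trace:
`data = [[18, 8, 15], [35, 31, 39]]` → data = [[18, 8, 15], [35, 31, 39]]
`value = data[1][1]` → value = 31
So value = 31

Answer: 31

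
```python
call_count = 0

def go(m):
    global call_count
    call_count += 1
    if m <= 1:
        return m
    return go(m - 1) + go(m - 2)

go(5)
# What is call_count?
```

Calls(m) = 1 + Calls(m-1) + Calls(m-2); Calls(0)=Calls(1)=1. For m=5 this gives 15.

Answer: 15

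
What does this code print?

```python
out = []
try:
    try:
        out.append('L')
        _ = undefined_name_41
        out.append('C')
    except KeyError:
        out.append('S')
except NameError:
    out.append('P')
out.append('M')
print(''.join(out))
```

Execution trace: 'L' (try body) → 'P' (outer except NameError) → 'M' (after the try/except). Output: LPM

Answer: LPM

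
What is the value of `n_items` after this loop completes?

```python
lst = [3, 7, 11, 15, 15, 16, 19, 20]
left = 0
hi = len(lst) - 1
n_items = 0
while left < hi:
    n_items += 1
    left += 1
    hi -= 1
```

Iterations until pointers meet (list length 8)
`n_items` takes the values: 0 → 1 → 2 → 3 → 4

Answer: 4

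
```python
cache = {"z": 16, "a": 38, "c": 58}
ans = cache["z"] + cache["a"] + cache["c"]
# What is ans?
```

Trace:
`cache = {"z": 16, "a": 38, "c": 58}` → cache = {'z': 16, 'a': 38, 'c': 58}
`ans = cache["z"] + cache["a"] + cache["c"]` → ans = 112
So ans = 112

Answer: 112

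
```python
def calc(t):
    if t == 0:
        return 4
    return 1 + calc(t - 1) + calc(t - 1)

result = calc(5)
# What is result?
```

calc(t) = 1 + 2·calc(t-1), calc(0)=4. Closed form: (4+1)·2^5 - 1 = 159.

Answer: 159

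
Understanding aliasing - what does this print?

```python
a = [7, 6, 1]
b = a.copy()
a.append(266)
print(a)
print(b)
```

Key concept: list.copy() creates independent copy.
Step by step:
`a = [7, 6, 1]` → a = [7, 6, 1]
`b = a.copy()` → b = [7, 6, 1]
`a.append(266)` → a = [7, 6, 1, 266]
`print(a)` → prints [7, 6, 1, 266]
`print(b)` → prints [7, 6, 1]

Answer:
[7, 6, 1, 266]
[7, 6, 1]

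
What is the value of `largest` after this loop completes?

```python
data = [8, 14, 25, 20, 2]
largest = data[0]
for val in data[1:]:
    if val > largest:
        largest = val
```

Maximum of [8, 14, 25, 20, 2]
`largest` takes the values: 8 → 14 → 25

Answer: 25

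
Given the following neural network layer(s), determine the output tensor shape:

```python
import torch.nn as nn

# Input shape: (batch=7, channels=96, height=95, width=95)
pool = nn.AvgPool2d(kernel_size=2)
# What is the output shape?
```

Input: (7, 96, 95, 95) -> Output: (7, 96, 47, 47)

Answer: (7, 96, 47, 47)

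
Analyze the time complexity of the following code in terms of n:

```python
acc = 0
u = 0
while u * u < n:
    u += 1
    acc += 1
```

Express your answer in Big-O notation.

Each loop level contributes: √n. Multiplying the contributions gives O(√n).

Answer: O(√n)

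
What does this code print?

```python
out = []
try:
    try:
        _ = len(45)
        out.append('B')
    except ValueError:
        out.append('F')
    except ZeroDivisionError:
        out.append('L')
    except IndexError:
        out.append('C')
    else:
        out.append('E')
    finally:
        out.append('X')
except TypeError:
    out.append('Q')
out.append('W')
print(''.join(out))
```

Execution trace: 'X' (inner finally) → 'Q' (outer except TypeError) → 'W' (after the try/except). Output: XQW

Answer: XQW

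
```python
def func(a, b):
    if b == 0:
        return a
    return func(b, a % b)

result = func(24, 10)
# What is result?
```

func(24, 10) -> func(10, 4) -> func(4, 2) -> func(2, 0) -> 2

Answer: 2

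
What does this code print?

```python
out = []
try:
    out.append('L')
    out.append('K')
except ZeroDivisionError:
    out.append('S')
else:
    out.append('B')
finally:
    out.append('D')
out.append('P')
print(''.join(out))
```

Execution trace: 'L' (try body) → 'K' (try body, no exception) → 'B' (else) → 'D' (finally) → 'P' (after the try/except). Output: LKBDP

Answer: LKBDP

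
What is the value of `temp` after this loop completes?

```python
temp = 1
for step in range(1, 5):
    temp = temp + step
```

Start at 1, add 1 through 4
`temp` takes the values: 1 → 2 → 4 → 7 → 11

Answer: 11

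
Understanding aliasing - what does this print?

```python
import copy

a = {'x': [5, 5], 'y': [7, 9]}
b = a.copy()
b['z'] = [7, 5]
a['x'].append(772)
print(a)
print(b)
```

Key concept: shallow copy of dict with mutable values.
Step by step:
`a = {'x': [5, 5], 'y': [7, 9]}` → a = {'x': [5, 5], 'y': [7, 9]}
`b = a.copy()` → b = {'x': [5, 5], 'y': [7, 9]}
`b['z'] = [7, 5]` → b = {'x': [5, 5], 'y': [7, 9], 'z': [7, 5]}
`a['x'].append(772)` → a = {'x': [5, 5, 772], 'y': [7, 9]}; b = {'x': [5, 5, 772], 'y': [7, 9], 'z': [7, 5]}
`print(a)` → prints {'x': [5, 5, 772], 'y': [7, 9]}
`print(b)` → prints {'x': [5, 5, 772], 'y': [7, 9], 'z': [7, 5]}

Answer:
{'x': [5, 5, 772], 'y': [7, 9]}
{'x': [5, 5, 772], 'y': [7, 9], 'z': [7, 5]}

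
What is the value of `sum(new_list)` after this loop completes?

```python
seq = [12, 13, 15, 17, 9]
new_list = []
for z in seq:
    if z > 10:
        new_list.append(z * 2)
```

Sum of doubled values > 10
`new_list` takes the values: [] → [24] → [24, 26] → [24, 26, 30] → [24, 26, 30, 34]
So `sum(new_list)` = 114

Answer: 114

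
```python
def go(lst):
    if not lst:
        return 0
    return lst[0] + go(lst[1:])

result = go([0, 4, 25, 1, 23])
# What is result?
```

0 + 4 + 25 + 1 + 23 + 0 = 53

Answer: 53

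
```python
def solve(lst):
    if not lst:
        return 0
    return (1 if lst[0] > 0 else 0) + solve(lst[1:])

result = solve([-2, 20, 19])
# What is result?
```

Count of positive elements in [-2, 20, 19] = 2

Answer: 2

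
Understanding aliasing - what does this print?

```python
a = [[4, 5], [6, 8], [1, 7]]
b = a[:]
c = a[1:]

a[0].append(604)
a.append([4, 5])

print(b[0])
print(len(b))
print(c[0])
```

Key concept: slice with nested mutation.
Step by step:
`a = [[4, 5], [6, 8], [1, 7]]` → a = [[4, 5], [6, 8], [1, 7]]
`b = a[:]` → b = [[4, 5], [6, 8], [1, 7]]
`c = a[1:]` → c = [[6, 8], [1, 7]]
`a[0].append(604)` → a = [[4, 5, 604], [6, 8], [1, 7]]; b = [[4, 5, 604], [6, 8], [1, 7]]
`a.append([4, 5])` → a = [[4, 5, 604], [6, 8], [1, 7], [4, 5]]
`print(b[0])` → prints [4, 5, 604]
`print(len(b))` → prints 3
`print(c[0])` → prints [6, 8]

Answer:
[4, 5, 604]
3
[6, 8]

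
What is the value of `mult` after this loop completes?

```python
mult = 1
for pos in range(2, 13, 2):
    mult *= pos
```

Product of even numbers 2 to 12
`mult` takes the values: 1 → 2 → 8 → 48 → 384 → 3840 → 46080

Answer: 46080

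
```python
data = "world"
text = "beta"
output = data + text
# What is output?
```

Trace:
`data = "world"` → data = 'world'
`text = "beta"` → text = 'beta'
`output = data + text` → output = 'worldbeta'
So output = 'worldbeta'

Answer: 'worldbeta'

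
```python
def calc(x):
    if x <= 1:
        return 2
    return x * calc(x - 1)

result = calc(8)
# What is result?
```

calc(8) = 8 * 7 * 6 * 5 * 4 * 3 * 2 * 2 = 80640

Answer: 80640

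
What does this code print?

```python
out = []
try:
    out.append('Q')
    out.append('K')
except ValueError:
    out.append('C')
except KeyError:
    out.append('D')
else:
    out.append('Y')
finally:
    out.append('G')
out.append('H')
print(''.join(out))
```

Execution trace: 'Q' (try body) → 'K' (try body, no exception) → 'Y' (else) → 'G' (finally) → 'H' (after the try/except). Output: QKYGH

Answer: QKYGH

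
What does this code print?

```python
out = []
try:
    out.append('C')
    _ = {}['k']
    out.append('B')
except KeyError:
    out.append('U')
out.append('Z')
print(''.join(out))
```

Execution trace: 'C' (try body) → 'U' (except KeyError) → 'Z' (after the try/except). Output: CUZ

Answer: CUZ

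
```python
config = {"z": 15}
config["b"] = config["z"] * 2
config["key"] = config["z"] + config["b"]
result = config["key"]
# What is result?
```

Trace:
`config = {"z": 15}` → config = {'z': 15}
`config["b"] = config["z"] * 2` → config = {'z': 15, 'b': 30}
`config["key"] = config["z"] + config["b"]` → config = {'z': 15, 'b': 30, 'key': 45}
`result = config["key"]` → result = 45
So result = 45

Answer: 45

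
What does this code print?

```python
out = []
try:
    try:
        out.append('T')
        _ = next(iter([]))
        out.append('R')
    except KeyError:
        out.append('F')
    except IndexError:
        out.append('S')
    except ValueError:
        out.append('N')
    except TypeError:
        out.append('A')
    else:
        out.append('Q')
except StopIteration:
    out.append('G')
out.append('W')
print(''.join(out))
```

Execution trace: 'T' (try body) → 'G' (outer except StopIteration) → 'W' (after the try/except). Output: TGW

Answer: TGW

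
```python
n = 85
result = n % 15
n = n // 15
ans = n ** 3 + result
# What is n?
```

Trace:
`n = 85` → n = 85
`result = n % 15` → result = 10
`n = n // 15` → n = 5
`ans = n ** 3 + result` → ans = 135
So n = 5

Answer: 5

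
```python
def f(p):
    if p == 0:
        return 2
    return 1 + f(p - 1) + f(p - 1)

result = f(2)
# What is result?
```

f(p) = 1 + 2·f(p-1), f(0)=2. Closed form: (2+1)·2^2 - 1 = 11.

Answer: 11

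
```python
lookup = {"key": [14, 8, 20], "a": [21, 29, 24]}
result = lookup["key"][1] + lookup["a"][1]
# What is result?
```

Trace:
`lookup = {"key": [14, 8, 20], "a": [21, 29, 24]}` → lookup = {'key': [14, 8, 20], 'a': [21, 29, 24]}
`result = lookup["key"][1] + lookup["a"][1]` → result = 37
So result = 37

Answer: 37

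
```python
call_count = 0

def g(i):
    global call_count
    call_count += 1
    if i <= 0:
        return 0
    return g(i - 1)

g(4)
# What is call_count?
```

Linear recursion stepping by 1: 5 calls from i=4 down to ≤0.

Answer: 5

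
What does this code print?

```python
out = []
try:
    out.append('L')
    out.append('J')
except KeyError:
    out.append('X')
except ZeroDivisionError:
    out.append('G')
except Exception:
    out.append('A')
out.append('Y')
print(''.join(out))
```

Execution trace: 'L' (try body) → 'J' (try body, no exception) → 'Y' (after the try/except). Output: LJY

Answer: LJY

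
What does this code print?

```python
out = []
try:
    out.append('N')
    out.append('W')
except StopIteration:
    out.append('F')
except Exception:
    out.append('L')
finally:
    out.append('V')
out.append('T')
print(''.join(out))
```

Execution trace: 'N' (try body) → 'W' (try body, no exception) → 'V' (finally) → 'T' (after the try/except). Output: NWVT

Answer: NWVT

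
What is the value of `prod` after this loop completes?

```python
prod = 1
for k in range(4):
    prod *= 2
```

2^4 = 16
`prod` takes the values: 1 → 2 → 4 → 8 → 16

Answer: 16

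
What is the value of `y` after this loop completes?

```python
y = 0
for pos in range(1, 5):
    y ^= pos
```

XOR of 1 to 4
`y` takes the values: 0 → 1 → 3 → 0 → 4

Answer: 4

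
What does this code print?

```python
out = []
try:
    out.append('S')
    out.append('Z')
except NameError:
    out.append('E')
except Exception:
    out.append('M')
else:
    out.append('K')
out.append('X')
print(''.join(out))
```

Execution trace: 'S' (try body) → 'Z' (try body, no exception) → 'K' (else) → 'X' (after the try/except). Output: SZKX

Answer: SZKX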